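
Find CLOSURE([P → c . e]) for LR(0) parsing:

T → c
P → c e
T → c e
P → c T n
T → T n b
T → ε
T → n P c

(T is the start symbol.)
{ [P → c . e] }

Start with: [P → c . e]
The dot precedes the terminal e, so nothing is added.

CLOSURE = { [P → c . e] }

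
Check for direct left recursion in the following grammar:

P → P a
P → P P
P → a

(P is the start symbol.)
Direct left recursion occurs when N → N α for some non-terminal N (the right-hand side begins with the left-hand side itself).

P → P a: LEFT RECURSIVE (starts with P)
P → P P: LEFT RECURSIVE (starts with P)
P → a: starts with a

The grammar has direct left recursion on: P.

Answer: Yes, P is left-recursive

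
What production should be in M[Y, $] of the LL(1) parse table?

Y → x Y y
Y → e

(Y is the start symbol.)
Empty (error entry)

To find M[Y, $], we find productions for Y where $ is in the predict set (PREDICT(N → α) = (FIRST(α) \ {ε}) ∪ (FOLLOW(N) if α ⇒* ε)).

Y → x Y y: PREDICT = { 'x' }
Y → e: PREDICT = { 'e' }

M[Y, $] is empty (no production applies)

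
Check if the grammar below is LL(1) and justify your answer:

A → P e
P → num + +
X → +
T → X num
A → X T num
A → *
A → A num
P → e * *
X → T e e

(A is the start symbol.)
No. Predict set conflict for A: { 'e', 'num' }

A grammar is LL(1) if for each non-terminal N with multiple productions, the predict sets of those productions are pairwise disjoint, where PREDICT(N → α) = (FIRST(α) \ {ε}) ∪ (FOLLOW(N) if α ⇒* ε).

Relevant sets:
  FIRST(P) = { 'e', 'num' }
  FIRST(X) = { '+' }
  FIRST(A) = { '*', '+', 'e', 'num' }
  FIRST(T) = { '+' }

For A:
  PREDICT(A → P e) = { 'e', 'num' }
  PREDICT(A → X T num) = { '+' }
  PREDICT(A → '*') = { '*' }
  PREDICT(A → A num) = { '*', '+', 'e', 'num' }
For P:
  PREDICT(P → num '+' '+') = { 'num' }
  PREDICT(P → e '*' '*') = { 'e' }
For X:
  PREDICT(X → '+') = { '+' }
  PREDICT(X → T e e) = { '+' }
T has a single production, so nothing to check there.

Conflict found: Predict set conflict for A: { 'e', 'num' }
The grammar is NOT LL(1).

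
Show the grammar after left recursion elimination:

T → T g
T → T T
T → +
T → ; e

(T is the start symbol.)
T → + T'
T → ; e T'
T' → g T'
T' → T T'
T' → ε

T is directly left-recursive. The standard transformation for
  A → A α₁ | ... | A α_m | β₁ | ... | β_n
is
  A  → β₁ A' | ... | β_n A'
  A' → α₁ A' | ... | α_m A' | ε

T → + becomes T → + T'
T → ; e becomes T → ; e T'
T → T g becomes T' → g T'
T → T T becomes T' → T T'
Add T' → ε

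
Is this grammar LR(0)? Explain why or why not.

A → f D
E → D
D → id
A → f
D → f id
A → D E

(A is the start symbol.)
No. Shift-reduce conflict between [A → f .] and [D → . f id]

A grammar is LR(0) if no state in the canonical LR(0) collection has:
  - both a shift item (dot before a terminal) and a complete item (shift-reduce conflict), or
  - two or more complete items (reduce-reduce conflict; the accept item [A' → A .] counts as a complete item here).

Augment with A' → A and build the canonical LR(0) collection (I0 = CLOSURE({[A' → . A]}), then GOTO on every symbol after a dot until no new states appear). It has 11 states:
  I0: { [A → . D E], [A → . f D], [A → . f], [A' → . A], [D → . f id], [D → . id] }  — shift
  I1: { [A' → A .] }  — accept
  I2: { [A → D . E], [D → . f id], [D → . id], [E → . D] }  — shift
  I3: { [A → f . D], [A → f .], [D → . f id], [D → . id], [D → f . id] }  — shift, reduce
  I4: { [D → id .] }  — reduce
  I5: { [A → f D .] }  — reduce
  I6: { [D → f . id] }  — shift
  I7: { [D → f id .], [D → id .] }  — 2 reduces
  I8: { [D → f id .] }  — reduce
  I9: { [E → D .] }  — reduce
  I10: { [A → D E .] }  — reduce

Conflict in state I3:
  Shift-reduce conflict between [A → f .] and [D → . f id]
So the grammar is NOT LR(0).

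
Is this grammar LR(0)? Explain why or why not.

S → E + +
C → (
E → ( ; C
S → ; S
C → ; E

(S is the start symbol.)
A grammar is LR(0) if no state in the canonical LR(0) collection has:
  - both a shift item (dot before a terminal) and a complete item (shift-reduce conflict), or
  - two or more complete items (reduce-reduce conflict; the accept item [S' → S .] counts as a complete item here).

Augment with S' → S and build the canonical LR(0) collection (I0 = CLOSURE({[S' → . S]}), then GOTO on every symbol after a dot until no new states appear). It has 13 states:
  I0: { [E → . ( ; C], [S → . ; S], [S → . E + +], [S' → . S] }  — shift
  I1: { [E → ( . ; C] }  — shift
  I2: { [E → . ( ; C], [S → . ; S], [S → . E + +], [S → ; . S] }  — shift
  I3: { [S → E . + +] }  — shift
  I4: { [S' → S .] }  — accept
  I5: { [S → E + . +] }  — shift
  I6: { [S → E + + .] }  — reduce
  I7: { [S → ; S .] }  — reduce
  I8: { [C → . (], [C → . ; E], [E → ( ; . C] }  — shift
  I9: { [C → ( .] }  — reduce
  I10: { [C → ; . E], [E → . ( ; C] }  — shift
  I11: { [E → ( ; C .] }  — reduce
  I12: { [C → ; E .] }  — reduce

Every state is either a pure shift/goto state or contains exactly one complete item and nothing to shift — no conflicts. The grammar is LR(0).

Answer: Yes, the grammar is LR(0)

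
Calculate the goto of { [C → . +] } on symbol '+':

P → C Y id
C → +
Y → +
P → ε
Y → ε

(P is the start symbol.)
{ [C → + .] }

GOTO(I, '+') = CLOSURE({ [A → αX.β] : [A → α.Xβ] ∈ I, X = '+' })

Items with dot before '+', with the dot advanced:
  [C → . +] → [C → + .]
Closure adds nothing (no advanced item has the dot before a non-terminal).

GOTO = { [C → + .] }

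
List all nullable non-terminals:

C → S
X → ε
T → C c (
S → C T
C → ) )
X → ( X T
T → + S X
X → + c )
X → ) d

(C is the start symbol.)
ε-productions: X → ε
So X is immediately nullable.
No further non-terminal can be added: every production for the remaining non-terminals contains a terminal or a non-nullable non-terminal.
Nullable = { 'X' }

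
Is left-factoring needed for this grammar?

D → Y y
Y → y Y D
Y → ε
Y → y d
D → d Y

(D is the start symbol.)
Yes, Y has productions with common prefix 'y'

Left-factoring is needed when two productions for the same non-terminal
share a common prefix on the right-hand side.

Productions for D:
  D → Y y
  D → d Y
Productions for Y:
  Y → y Y D
  Y → ε
  Y → y d

Found common prefix 'y' in productions for Y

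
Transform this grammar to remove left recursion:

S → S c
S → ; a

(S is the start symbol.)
S → ; a S'
S' → c S'
S' → ε

S is directly left-recursive. The standard transformation for
  A → A α₁ | ... | A α_m | β₁ | ... | β_n
is
  A  → β₁ A' | ... | β_n A'
  A' → α₁ A' | ... | α_m A' | ε

S → ; a becomes S → ; a S'
S → S c becomes S' → c S'
Add S' → ε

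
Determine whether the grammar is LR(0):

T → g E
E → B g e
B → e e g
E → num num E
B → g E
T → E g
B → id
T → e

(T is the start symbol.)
A grammar is LR(0) if no state in the canonical LR(0) collection has:
  - both a shift item (dot before a terminal) and a complete item (shift-reduce conflict), or
  - two or more complete items (reduce-reduce conflict; the accept item [T' → T .] counts as a complete item here).

Augment with T' → T and build the canonical LR(0) collection (I0 = CLOSURE({[T' → . T]}), then GOTO on every symbol after a dot until no new states appear). It has 19 states:
  I0: { [B → . e e g], [B → . g E], [B → . id], [E → . B g e], [E → . num num E], [T → . E g], [T → . e], [T → . g E], [T' → . T] }  — shift
  I1: { [E → B . g e] }  — shift
  I2: { [T → E . g] }  — shift
  I3: { [T' → T .] }  — accept
  I4: { [B → e . e g], [T → e .] }  — shift, reduce
  I5: { [B → . e e g], [B → . g E], [B → . id], [B → g . E], [E → . B g e], [E → . num num E], [T → g . E] }  — shift
  I6: { [B → id .] }  — reduce
  I7: { [E → num . num E] }  — shift
  I8: { [B → . e e g], [B → . g E], [B → . id], [E → . B g e], [E → . num num E], [E → num num . E] }  — shift
  I9: { [E → num num E .] }  — reduce
  I10: { [B → e . e g] }  — shift
  I11: { [B → . e e g], [B → . g E], [B → . id], [B → g . E], [E → . B g e], [E → . num num E] }  — shift
  I12: { [B → g E .] }  — reduce
  I13: { [B → e e . g] }  — shift
  I14: { [B → e e g .] }  — reduce
  I15: { [B → g E .], [T → g E .] }  — 2 reduces
  I16: { [T → E g .] }  — reduce
  I17: { [E → B g . e] }  — shift
  I18: { [E → B g e .] }  — reduce

Conflict in state I4:
  Shift-reduce conflict between [T → e .] and [B → e . e g]
So the grammar is NOT LR(0).

Answer: No. Shift-reduce conflict between [T → e .] and [B → e . e g]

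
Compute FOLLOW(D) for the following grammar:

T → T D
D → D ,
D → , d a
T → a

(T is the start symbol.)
{ $, ',' }

In T → T D: D is at the end, add FOLLOW(T)
In D → D ,: D is followed by ',', add FIRST(',') \ {ε} = { ',' }

The FOLLOW sets referred to above (computed the same way, to a fixed point):
  FOLLOW(T) = { $, ',' }

Taking the union: FOLLOW(D) = { $, ',' }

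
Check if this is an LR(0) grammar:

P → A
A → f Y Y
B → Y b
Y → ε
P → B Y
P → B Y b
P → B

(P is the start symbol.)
No. Shift-reduce conflict between [Y → .] and [A → . f Y Y]

A grammar is LR(0) if no state in the canonical LR(0) collection has:
  - both a shift item (dot before a terminal) and a complete item (shift-reduce conflict), or
  - two or more complete items (reduce-reduce conflict; the accept item [P' → P .] counts as a complete item here).

Augment with P' → P and build the canonical LR(0) collection (I0 = CLOSURE({[P' → . P]}), then GOTO on every symbol after a dot until no new states appear). It has 11 states:
  I0: { [A → . f Y Y], [B → . Y b], [P → . A], [P → . B Y b], [P → . B Y], [P → . B], [P' → . P], [Y → .] }  — shift, reduce
  I1: { [P → A .] }  — reduce
  I2: { [P → B . Y b], [P → B . Y], [P → B .], [Y → .] }  — 2 reduces
  I3: { [P' → P .] }  — accept
  I4: { [B → Y . b] }  — shift
  I5: { [A → f . Y Y], [Y → .] }  — reduce
  I6: { [A → f Y . Y], [Y → .] }  — reduce
  I7: { [A → f Y Y .] }  — reduce
  I8: { [B → Y b .] }  — reduce
  I9: { [P → B Y . b], [P → B Y .] }  — shift, reduce
  I10: { [P → B Y b .] }  — reduce

Conflict in state I0:
  Shift-reduce conflict between [Y → .] and [A → . f Y Y]
So the grammar is NOT LR(0).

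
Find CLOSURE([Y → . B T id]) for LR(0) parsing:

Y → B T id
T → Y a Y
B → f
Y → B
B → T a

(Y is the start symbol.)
To compute CLOSURE, for each item [A → α.Bβ] where B is a non-terminal, add [B → .γ] for all productions B → γ; repeat for the newly added items until nothing changes.

Start with: [Y → . B T id]
  [Y → . B T id] has the dot before B: add [B → . f], [B → . T a]
  [B → . T a] has the dot before T: add [T → . Y a Y]
  [T → . Y a Y] has the dot before Y: add [Y → . B]
No further items can be added.

CLOSURE = { [B → . T a], [B → . f], [T → . Y a Y], [Y → . B T id], [Y → . B] }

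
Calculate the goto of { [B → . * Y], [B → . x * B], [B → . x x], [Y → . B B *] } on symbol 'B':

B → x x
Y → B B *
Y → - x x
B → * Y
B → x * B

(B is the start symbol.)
{ [B → . * Y], [B → . x * B], [B → . x x], [Y → B . B *] }

GOTO(I, 'B') = CLOSURE({ [A → αX.β] : [A → α.Xβ] ∈ I, X = 'B' })

Items with dot before 'B', with the dot advanced:
  [Y → . B B *] → [Y → B . B *]
Closure of the advanced items:
  [Y → B . B *] has the dot before B: add [B → . x x], [B → . * Y], [B → . x * B]

GOTO = { [B → . * Y], [B → . x * B], [B → . x x], [Y → B . B *] }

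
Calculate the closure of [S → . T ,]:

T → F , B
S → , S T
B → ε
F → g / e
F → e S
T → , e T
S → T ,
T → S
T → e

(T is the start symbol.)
Start with: [S → . T ,]
  [S → . T ,] has the dot before T: add [T → . F , B], [T → . , e T], [T → . S], [T → . e]
  [T → . F , B] has the dot before F: add [F → . g / e], [F → . e S]
  [T → . S] has the dot before S: add [S → . , S T]
No further items can be added.

CLOSURE = { [F → . e S], [F → . g / e], [S → . , S T], [S → . T ,], [T → . , e T], [T → . F , B], [T → . S], [T → . e] }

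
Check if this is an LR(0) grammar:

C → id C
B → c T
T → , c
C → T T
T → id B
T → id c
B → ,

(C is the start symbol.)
Augment with C' → C and build the canonical LR(0) collection (I0 = CLOSURE({[C' → . C]}), then GOTO on every symbol after a dot until no new states appear). It has 14 states:
  I0: { [C → . T T], [C → . id C], [C' → . C], [T → . , c], [T → . id B], [T → . id c] }  — shift
  I1: { [T → , . c] }  — shift
  I2: { [C' → C .] }  — accept
  I3: { [C → T . T], [T → . , c], [T → . id B], [T → . id c] }  — shift
  I4: { [B → . ,], [B → . c T], [C → . T T], [C → . id C], [C → id . C], [T → . , c], [T → . id B], [T → . id c], [T → id . B], [T → id . c] }  — shift
  I5: { [B → , .], [T → , . c] }  — shift, reduce
  I6: { [T → id B .] }  — reduce
  I7: { [C → id C .] }  — reduce
  I8: { [B → c . T], [T → . , c], [T → . id B], [T → . id c], [T → id c .] }  — shift, reduce
  I9: { [B → c T .] }  — reduce
  I10: { [B → . ,], [B → . c T], [T → id . B], [T → id . c] }  — shift
  I11: { [B → , .] }  — reduce
  I12: { [T → , c .] }  — reduce
  I13: { [C → T T .] }  — reduce

Conflict in state I5:
  Shift-reduce conflict between [B → , .] and [T → , . c]
So the grammar is NOT LR(0).

Answer: No. Shift-reduce conflict between [B → , .] and [T → , . c]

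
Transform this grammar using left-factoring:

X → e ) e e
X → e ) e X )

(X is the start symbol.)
Left-factoring transforms A → αβ₁ | αβ₂ into A → αA' and A' → β₁ | β₂
(α is the longest common prefix among the alternatives). Repeat until
no nonterminal has two alternatives with a common prefix.

Round 1: X has alternatives sharing prefix 'e ) e'. Introduce X': X → e ) e X'
  Add: X' → e
  Add: X' → X )

No remaining common prefixes — done.

Resulting grammar:
X → e ) e X'
X' → e
X' → X )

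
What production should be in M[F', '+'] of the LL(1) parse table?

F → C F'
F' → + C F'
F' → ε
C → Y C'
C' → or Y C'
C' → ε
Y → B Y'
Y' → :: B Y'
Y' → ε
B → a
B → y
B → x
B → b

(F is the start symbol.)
F' → + C F'

To find M[F', '+'], we find productions for F' where '+' is in the predict set (PREDICT(N → α) = (FIRST(α) \ {ε}) ∪ (FOLLOW(N) if α ⇒* ε)).

Relevant sets:
  FOLLOW(F') = { $ }

F' → + C F': PREDICT = { '+' }
  '+' is in predict set, so this production goes in M[F', '+']
F' → ε: PREDICT = { $ }

M[F', '+'] = F' → + C F'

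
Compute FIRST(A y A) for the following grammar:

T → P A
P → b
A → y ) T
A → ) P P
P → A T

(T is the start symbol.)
{ ')', 'y' }

FIRST sets of the non-terminals involved (from the grammar, by fixed-point iteration):
  FIRST(A) = { ')', 'y' }

To compute FIRST(A y A), process the symbols left to right:
Symbol A is a non-terminal. Add FIRST(A) \ {ε} = { ')', 'y' }
A is not nullable (ε ∉ FIRST(A)), so stop here.
FIRST(A y A) = { ')', 'y' }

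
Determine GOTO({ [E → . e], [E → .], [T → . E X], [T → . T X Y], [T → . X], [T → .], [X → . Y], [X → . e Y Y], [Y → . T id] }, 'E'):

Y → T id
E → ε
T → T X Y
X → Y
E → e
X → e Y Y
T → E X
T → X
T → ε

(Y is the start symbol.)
{ [E → . e], [E → .], [T → . E X], [T → . T X Y], [T → . X], [T → .], [T → E . X], [X → . Y], [X → . e Y Y], [Y → . T id] }

GOTO(I, 'E') = CLOSURE({ [A → αX.β] : [A → α.Xβ] ∈ I, X = 'E' })

Items with dot before 'E', with the dot advanced:
  [T → . E X] → [T → E . X]
Closure of the advanced items:
  [T → E . X] has the dot before X: add [X → . Y], [X → . e Y Y]
  [X → . Y] has the dot before Y: add [Y → . T id]
  [Y → . T id] has the dot before T: add [T → . T X Y], [T → . E X], [T → . X], [T → .]
  [T → . E X] has the dot before E: add [E → .], [E → . e]

GOTO = { [E → . e], [E → .], [T → . E X], [T → . T X Y], [T → . X], [T → .], [T → E . X], [X → . Y], [X → . e Y Y], [Y → . T id] }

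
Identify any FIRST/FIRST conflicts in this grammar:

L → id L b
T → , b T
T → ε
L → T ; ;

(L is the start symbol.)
A FIRST/FIRST conflict occurs when two productions N → α and N → β for the same non-terminal have FIRST(α) ∩ FIRST(β) ≠ ∅ (with ε ∈ FIRST of a nullable right-hand side, so two nullable alternatives also conflict).

FIRST sets of the non-terminals at (or reachable through a nullable prefix from) the front of some alternative:
  FIRST(T) = { ',', ε }

Productions for L:
  L → id L b: FIRST = { 'id' }
  L → T ; ;: FIRST = { ',', ';' }
Productions for T:
  T → , b T: FIRST = { ',' }
  T → ε: FIRST = { ε }

All alternatives of each non-terminal have pairwise disjoint FIRST sets.

Answer: No FIRST/FIRST conflicts.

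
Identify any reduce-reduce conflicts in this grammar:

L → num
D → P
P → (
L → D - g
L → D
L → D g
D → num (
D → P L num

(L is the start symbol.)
No reduce-reduce conflicts

Augment with L' → L and build the canonical LR(0) collection (I0 = CLOSURE({[L' → . L]}), then GOTO on every symbol after a dot until no new states appear). It has 12 states:
  I0: { [D → . P L num], [D → . P], [D → . num (], [L → . D - g], [L → . D g], [L → . D], [L → . num], [L' → . L], [P → . (] }  — shift
  I1: { [P → ( .] }  — reduce
  I2: { [L → D . - g], [L → D . g], [L → D .] }  — shift, reduce
  I3: { [L' → L .] }  — accept
  I4: { [D → . P L num], [D → . P], [D → . num (], [D → P . L num], [D → P .], [L → . D - g], [L → . D g], [L → . D], [L → . num], [P → . (] }  — shift, reduce
  I5: { [D → num . (], [L → num .] }  — shift, reduce
  I6: { [D → num ( .] }  — reduce
  I7: { [D → P L . num] }  — shift
  I8: { [D → P L num .] }  — reduce
  I9: { [L → D - . g] }  — shift
  I10: { [L → D g .] }  — reduce
  I11: { [L → D - g .] }  — reduce

No state contains more than one complete item.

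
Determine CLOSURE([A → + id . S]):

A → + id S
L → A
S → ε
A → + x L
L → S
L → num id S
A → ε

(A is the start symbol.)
To compute CLOSURE, for each item [A → α.Bβ] where B is a non-terminal, add [B → .γ] for all productions B → γ; repeat for the newly added items until nothing changes.

Start with: [A → + id . S]
  [A → + id . S] has the dot before S: add [S → .]
No further items can be added.

CLOSURE = { [A → + id . S], [S → .] }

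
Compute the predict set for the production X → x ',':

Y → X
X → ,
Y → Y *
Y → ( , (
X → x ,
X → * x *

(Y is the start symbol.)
{ 'x' }

PREDICT(X → x ',') = (FIRST(RHS) \ {ε}) ∪ (FOLLOW(X) if ε ∈ FIRST(RHS), i.e. RHS ⇒* ε)
FIRST(x ',') = { 'x' }
ε ∉ FIRST(x ','), so FOLLOW(X) is not added.
PREDICT(X → x ',') = { 'x' }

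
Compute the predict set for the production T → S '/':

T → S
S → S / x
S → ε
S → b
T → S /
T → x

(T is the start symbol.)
{ '/', 'b' }

PREDICT(T → S '/') = (FIRST(RHS) \ {ε}) ∪ (FOLLOW(T) if ε ∈ FIRST(RHS), i.e. RHS ⇒* ε)
FIRST(S) = { '/', 'b', ε }
FIRST(S '/') = { '/', 'b' }
ε ∉ FIRST(S '/'), so FOLLOW(T) is not added.
PREDICT(T → S '/') = { '/', 'b' }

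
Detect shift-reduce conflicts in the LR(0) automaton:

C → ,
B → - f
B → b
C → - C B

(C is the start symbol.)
A shift-reduce conflict occurs when an LR(0) state has both:
  - a complete (reduce) item [A → α .] (dot at the end), and
  - a shift item [B → β . c γ] (dot before a terminal).

Augment with C' → C and build the canonical LR(0) collection (I0 = CLOSURE({[C' → . C]}), then GOTO on every symbol after a dot until no new states appear). It has 9 states:
  I0: { [C → . ,], [C → . - C B], [C' → . C] }  — shift
  I1: { [C → , .] }  — reduce
  I2: { [C → - . C B], [C → . ,], [C → . - C B] }  — shift
  I3: { [C' → C .] }  — accept
  I4: { [B → . - f], [B → . b], [C → - C . B] }  — shift
  I5: { [B → - . f] }  — shift
  I6: { [C → - C B .] }  — reduce
  I7: { [B → b .] }  — reduce
  I8: { [B → - f .] }  — reduce

No state contains both a complete item and a shift item.

Answer: No shift-reduce conflicts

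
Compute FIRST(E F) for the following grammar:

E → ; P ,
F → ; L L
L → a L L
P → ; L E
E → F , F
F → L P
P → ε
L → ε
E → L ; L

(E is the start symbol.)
{ ',', ';', 'a' }

FIRST sets of the non-terminals involved (from the grammar, by fixed-point iteration):
  FIRST(E) = { ',', ';', 'a' }

To compute FIRST(E F), process the symbols left to right:
Symbol E is a non-terminal. Add FIRST(E) \ {ε} = { ',', ';', 'a' }
E is not nullable (ε ∉ FIRST(E)), so stop here.
FIRST(E F) = { ',', ';', 'a' }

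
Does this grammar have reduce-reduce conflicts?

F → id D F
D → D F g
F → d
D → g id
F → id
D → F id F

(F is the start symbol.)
A reduce-reduce conflict occurs when an LR(0) state has two complete items [A → α .] and [B → β .] — both call for a reduction, and with no lookahead the parser cannot choose between them.

Augment with F' → F and build the canonical LR(0) collection (I0 = CLOSURE({[F' → . F]}), then GOTO on every symbol after a dot until no new states appear). It has 12 states:
  I0: { [F → . d], [F → . id D F], [F → . id], [F' → . F] }  — shift
  I1: { [F' → F .] }  — accept
  I2: { [F → d .] }  — reduce
  I3: { [D → . D F g], [D → . F id F], [D → . g id], [F → . d], [F → . id D F], [F → . id], [F → id . D F], [F → id .] }  — shift, reduce
  I4: { [D → D . F g], [F → . d], [F → . id D F], [F → . id], [F → id D . F] }  — shift
  I5: { [D → F . id F] }  — shift
  I6: { [D → g . id] }  — shift
  I7: { [D → g id .] }  — reduce
  I8: { [D → F id . F], [F → . d], [F → . id D F], [F → . id] }  — shift
  I9: { [D → F id F .] }  — reduce
  I10: { [D → D F . g], [F → id D F .] }  — shift, reduce
  I11: { [D → D F g .] }  — reduce

No state contains more than one complete item.

Answer: No reduce-reduce conflicts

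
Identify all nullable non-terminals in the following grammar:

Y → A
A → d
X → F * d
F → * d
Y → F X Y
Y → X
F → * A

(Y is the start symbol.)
None

There are no ε-productions, so no non-terminal can derive ε.
No non-terminals are nullable.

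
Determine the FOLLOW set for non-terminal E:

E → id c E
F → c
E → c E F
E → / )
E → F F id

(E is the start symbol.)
{ $, 'c' }

To compute FOLLOW(E), find every occurrence of E on a right-hand side N → α E β: add FIRST(β) \ {ε}, and if β is empty or nullable also add FOLLOW(N). Iterate to a fixed point.

E is the start symbol, so $ ∈ FOLLOW(E).
In E → id c E: E is at the end; this adds FOLLOW(E) to itself — nothing new
In E → c E F: E is followed by F, add FIRST(F) \ {ε} = { 'c' }

Taking the union: FOLLOW(E) = { $, 'c' }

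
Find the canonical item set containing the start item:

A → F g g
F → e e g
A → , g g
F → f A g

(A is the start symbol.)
{ [A → . , g g], [A → . F g g], [A' → . A], [F → . e e g], [F → . f A g] }

First, augment the grammar with A' → A
I₀ = CLOSURE({ [A' → . A] }):
  [A' → . A] has the dot before A: add [A → . F g g], [A → . , g g]
  [A → . F g g] has the dot before F: add [F → . e e g], [F → . f A g]
No further items can be added.

I₀ = { [A → . , g g], [A → . F g g], [A' → . A], [F → . e e g], [F → . f A g] }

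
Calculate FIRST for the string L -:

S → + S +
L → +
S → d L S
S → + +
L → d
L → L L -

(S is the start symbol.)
FIRST sets of the non-terminals involved (from the grammar, by fixed-point iteration):
  FIRST(L) = { '+', 'd' }

To compute FIRST(L -), process the symbols left to right:
Symbol L is a non-terminal. Add FIRST(L) \ {ε} = { '+', 'd' }
L is not nullable (ε ∉ FIRST(L)), so stop here.
FIRST(L -) = { '+', 'd' }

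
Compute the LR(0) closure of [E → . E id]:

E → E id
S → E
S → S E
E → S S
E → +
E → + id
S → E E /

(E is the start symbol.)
To compute CLOSURE, for each item [A → α.Bβ] where B is a non-terminal, add [B → .γ] for all productions B → γ; repeat for the newly added items until nothing changes.

Start with: [E → . E id]
  [E → . E id] has the dot before E: add [E → . S S], [E → . +], [E → . + id]
  [E → . S S] has the dot before S: add [S → . E], [S → . S E], [S → . E E /]
No further items can be added.

CLOSURE = { [E → . + id], [E → . +], [E → . E id], [E → . S S], [S → . E E /], [S → . E], [S → . S E] }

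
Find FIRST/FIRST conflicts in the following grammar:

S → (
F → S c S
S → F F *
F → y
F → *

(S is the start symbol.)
A FIRST/FIRST conflict occurs when two productions N → α and N → β for the same non-terminal have FIRST(α) ∩ FIRST(β) ≠ ∅ (with ε ∈ FIRST of a nullable right-hand side, so two nullable alternatives also conflict).

FIRST sets of the non-terminals at (or reachable through a nullable prefix from) the front of some alternative:
  FIRST(F) = { '(', '*', 'y' }
  FIRST(S) = { '(', '*', 'y' }

Productions for S:
  S → (: FIRST = { '(' }
  S → F F *: FIRST = { '(', '*', 'y' }
Productions for F:
  F → S c S: FIRST = { '(', '*', 'y' }
  F → y: FIRST = { 'y' }
  F → *: FIRST = { '*' }

Conflict for S: S → ( and S → F F *
  Overlap: { '(' }
Conflict for F: F → S c S and F → y
  Overlap: { 'y' }
Conflict for F: F → S c S and F → *
  Overlap: { '*' }

Answer: Yes. S → '(' / S → F F '*' on { '(' }; F → S c S / F → y on { 'y' }; F → S c S / F → '*' on { '*' }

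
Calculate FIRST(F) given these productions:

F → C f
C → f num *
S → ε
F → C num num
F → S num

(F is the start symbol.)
FIRST sets of the other non-terminals involved (by the same procedure, iterated to a fixed point):
  FIRST(C) = { 'f' }
  FIRST(S) = { ε }

From F → C f:
  - C is a non-terminal: add FIRST(C) \ {ε} = { 'f' }
    C is not nullable, so stop
From F → C num num:
  - C is a non-terminal: add FIRST(C) \ {ε} = { 'f' }
    C is not nullable, so stop
From F → S num:
  - S is a non-terminal: add FIRST(S) \ {ε} = { }
    S is nullable, so continue to the next symbol
  - num is a terminal: add 'num' and stop

Collecting: FIRST(F) = { 'f', 'num' }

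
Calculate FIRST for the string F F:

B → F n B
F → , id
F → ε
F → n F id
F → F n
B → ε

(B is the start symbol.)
FIRST sets of the non-terminals involved (from the grammar, by fixed-point iteration):
  FIRST(F) = { ',', 'n', ε }

To compute FIRST(F F), process the symbols left to right:
Symbol F is a non-terminal. Add FIRST(F) \ {ε} = { ',', 'n' }
F is nullable (ε ∈ FIRST(F)), continue to the next symbol.
Symbol F is a non-terminal. Add FIRST(F) \ {ε} = { ',', 'n' }
F is nullable (ε ∈ FIRST(F)), continue to the next symbol.
All symbols are nullable, so ε is in the result.
FIRST(F F) = { ',', 'n', ε }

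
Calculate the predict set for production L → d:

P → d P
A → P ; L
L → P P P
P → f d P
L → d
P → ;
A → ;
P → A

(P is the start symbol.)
{ 'd' }

PREDICT(L → d) = (FIRST(RHS) \ {ε}) ∪ (FOLLOW(L) if ε ∈ FIRST(RHS), i.e. RHS ⇒* ε)
FIRST(d) = { 'd' }
ε ∉ FIRST(d), so FOLLOW(L) is not added.
PREDICT(L → d) = { 'd' }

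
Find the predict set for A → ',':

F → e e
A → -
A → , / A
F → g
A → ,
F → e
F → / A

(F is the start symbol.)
{ ',' }

PREDICT(A → ',') = (FIRST(RHS) \ {ε}) ∪ (FOLLOW(A) if ε ∈ FIRST(RHS), i.e. RHS ⇒* ε)
FIRST(',') = { ',' }
ε ∉ FIRST(','), so FOLLOW(A) is not added.
PREDICT(A → ',') = { ',' }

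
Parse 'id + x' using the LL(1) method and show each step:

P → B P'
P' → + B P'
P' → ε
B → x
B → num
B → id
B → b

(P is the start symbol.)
LL(1) parsing maintains a stack (initially the start symbol over $) and the input. At each step: if the stack top is a terminal, match it against the current input token; if it is a non-terminal N, replace it with the RHS of M[N, lookahead] (the unique production whose predict set contains the lookahead).

Stack is shown with the top on the left.

Stack     Input     Action
--------------------------
P $       id + x $  output P → B P'
B P' $    id + x $  output B → id
id P' $   id + x $  match 'id'
P' $      + x $     output P' → + B P'
+ B P' $  + x $     match '+'
B P' $    x $       output B → x
x P' $    x $       match 'x'
P' $      $         output P' → ε
$         $         accept

The string is accepted.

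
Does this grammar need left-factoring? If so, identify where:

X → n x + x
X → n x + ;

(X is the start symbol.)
Left-factoring is needed when two productions for the same non-terminal
share a common prefix on the right-hand side.

Productions for X:
  X → n x + x
  X → n x + ;

Found common prefix 'n x +' in productions for X

Answer: Yes, X has productions with common prefix 'n x +'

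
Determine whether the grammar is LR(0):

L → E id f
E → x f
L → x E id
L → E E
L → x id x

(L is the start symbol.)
Yes, the grammar is LR(0)

A grammar is LR(0) if no state in the canonical LR(0) collection has:
  - both a shift item (dot before a terminal) and a complete item (shift-reduce conflict), or
  - two or more complete items (reduce-reduce conflict; the accept item [L' → L .] counts as a complete item here).

Augment with L' → L and build the canonical LR(0) collection (I0 = CLOSURE({[L' → . L]}), then GOTO on every symbol after a dot until no new states appear). It has 13 states:
  I0: { [E → . x f], [L → . E E], [L → . E id f], [L → . x E id], [L → . x id x], [L' → . L] }  — shift
  I1: { [E → . x f], [L → E . E], [L → E . id f] }  — shift
  I2: { [L' → L .] }  — accept
  I3: { [E → . x f], [E → x . f], [L → x . E id], [L → x . id x] }  — shift
  I4: { [L → x E . id] }  — shift
  I5: { [E → x f .] }  — reduce
  I6: { [L → x id . x] }  — shift
  I7: { [E → x . f] }  — shift
  I8: { [L → x id x .] }  — reduce
  I9: { [L → x E id .] }  — reduce
  I10: { [L → E E .] }  — reduce
  I11: { [L → E id . f] }  — shift
  I12: { [L → E id f .] }  — reduce

Every state is either a pure shift/goto state or contains exactly one complete item and nothing to shift — no conflicts. The grammar is LR(0).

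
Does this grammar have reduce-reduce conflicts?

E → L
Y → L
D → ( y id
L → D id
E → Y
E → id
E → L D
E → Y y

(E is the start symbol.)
Yes — I4: [E → L .] vs [Y → L .]

Augment with E' → E and build the canonical LR(0) collection (I0 = CLOSURE({[E' → . E]}), then GOTO on every symbol after a dot until no new states appear). It has 12 states:
  I0: { [D → . ( y id], [E → . L D], [E → . L], [E → . Y y], [E → . Y], [E → . id], [E' → . E], [L → . D id], [Y → . L] }  — shift
  I1: { [D → ( . y id] }  — shift
  I2: { [L → D . id] }  — shift
  I3: { [E' → E .] }  — accept
  I4: { [D → . ( y id], [E → L . D], [E → L .], [Y → L .] }  — shift, 2 reduces
  I5: { [E → Y . y], [E → Y .] }  — shift, reduce
  I6: { [E → id .] }  — reduce
  I7: { [E → Y y .] }  — reduce
  I8: { [E → L D .] }  — reduce
  I9: { [L → D id .] }  — reduce
  I10: { [D → ( y . id] }  — shift
  I11: { [D → ( y id .] }  — reduce

I4 contains complete items [E → L .], [Y → L .] — reduce-reduce conflict.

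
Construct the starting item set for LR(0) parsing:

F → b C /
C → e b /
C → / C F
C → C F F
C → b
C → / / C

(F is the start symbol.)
First, augment the grammar with F' → F
I₀ = CLOSURE({ [F' → . F] }):
  [F' → . F] has the dot before F: add [F → . b C /]
No further items can be added.

I₀ = { [F → . b C /], [F' → . F] }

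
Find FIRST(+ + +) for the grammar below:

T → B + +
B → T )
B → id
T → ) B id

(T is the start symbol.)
To compute FIRST(+ + +), process the symbols left to right:
Symbol + is a terminal. Add '+' and stop.
FIRST(+ + +) = { '+' }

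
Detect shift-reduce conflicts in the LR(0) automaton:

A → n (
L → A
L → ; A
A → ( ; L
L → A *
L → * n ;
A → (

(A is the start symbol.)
Yes — I1: [A → ( .] vs [A → ( . ; L]; I8: [L → A .] vs [L → A . *]

A shift-reduce conflict occurs when an LR(0) state has both:
  - a complete (reduce) item [A → α .] (dot at the end), and
  - a shift item [B → β . c γ] (dot before a terminal).

Augment with A' → A and build the canonical LR(0) collection (I0 = CLOSURE({[A' → . A]}), then GOTO on every symbol after a dot until no new states appear). It has 14 states:
  I0: { [A → . ( ; L], [A → . (], [A → . n (], [A' → . A] }  — shift
  I1: { [A → ( . ; L], [A → ( .] }  — shift, reduce
  I2: { [A' → A .] }  — accept
  I3: { [A → n . (] }  — shift
  I4: { [A → n ( .] }  — reduce
  I5: { [A → ( ; . L], [A → . ( ; L], [A → . (], [A → . n (], [L → . * n ;], [L → . ; A], [L → . A *], [L → . A] }  — shift
  I6: { [L → * . n ;] }  — shift
  I7: { [A → . ( ; L], [A → . (], [A → . n (], [L → ; . A] }  — shift
  I8: { [L → A . *], [L → A .] }  — shift, reduce
  I9: { [A → ( ; L .] }  — reduce
  I10: { [L → A * .] }  — reduce
  I11: { [L → ; A .] }  — reduce
  I12: { [L → * n . ;] }  — shift
  I13: { [L → * n ; .] }  — reduce

I1 contains reduce item [A → ( .] and shift item [A → ( . ; L] — shift-reduce conflict.
I8 contains reduce item [L → A .] and shift item [L → A . *] — shift-reduce conflict.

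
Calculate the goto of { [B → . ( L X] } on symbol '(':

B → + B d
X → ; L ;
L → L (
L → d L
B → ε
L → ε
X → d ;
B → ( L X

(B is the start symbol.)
GOTO(I, '(') = CLOSURE({ [A → αX.β] : [A → α.Xβ] ∈ I, X = '(' })

Items with dot before '(', with the dot advanced:
  [B → . ( L X] → [B → ( . L X]
Closure of the advanced items:
  [B → ( . L X] has the dot before L: add [L → . L (], [L → . d L], [L → .]

GOTO = { [B → ( . L X], [L → . L (], [L → . d L], [L → .] }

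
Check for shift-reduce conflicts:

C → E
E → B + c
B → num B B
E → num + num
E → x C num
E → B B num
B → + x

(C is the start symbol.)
No shift-reduce conflicts

Augment with C' → C and build the canonical LR(0) collection (I0 = CLOSURE({[C' → . C]}), then GOTO on every symbol after a dot until no new states appear). It has 19 states:
  I0: { [B → . + x], [B → . num B B], [C → . E], [C' → . C], [E → . B + c], [E → . B B num], [E → . num + num], [E → . x C num] }  — shift
  I1: { [B → + . x] }  — shift
  I2: { [B → . + x], [B → . num B B], [E → B . + c], [E → B . B num] }  — shift
  I3: { [C' → C .] }  — accept
  I4: { [C → E .] }  — reduce
  I5: { [B → . + x], [B → . num B B], [B → num . B B], [E → num . + num] }  — shift
  I6: { [B → . + x], [B → . num B B], [C → . E], [E → . B + c], [E → . B B num], [E → . num + num], [E → . x C num], [E → x . C num] }  — shift
  I7: { [E → x C . num] }  — shift
  I8: { [E → x C num .] }  — reduce
  I9: { [B → + . x], [E → num + . num] }  — shift
  I10: { [B → . + x], [B → . num B B], [B → num B . B] }  — shift
  I11: { [B → . + x], [B → . num B B], [B → num . B B] }  — shift
  I12: { [B → num B B .] }  — reduce
  I13: { [E → num + num .] }  — reduce
  I14: { [B → + x .] }  — reduce
  I15: { [B → + . x], [E → B + . c] }  — shift
  I16: { [E → B B . num] }  — shift
  I17: { [E → B B num .] }  — reduce
  I18: { [E → B + c .] }  — reduce

No state contains both a complete item and a shift item.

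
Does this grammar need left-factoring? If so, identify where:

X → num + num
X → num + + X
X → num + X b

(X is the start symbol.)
Left-factoring is needed when two productions for the same non-terminal
share a common prefix on the right-hand side.

Productions for X:
  X → num + num
  X → num + + X
  X → num + X b

Found common prefix 'num +' in productions for X

Answer: Yes, X has productions with common prefix 'num +'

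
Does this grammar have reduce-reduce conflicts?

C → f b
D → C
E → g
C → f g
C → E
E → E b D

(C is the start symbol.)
A reduce-reduce conflict occurs when an LR(0) state has two complete items [A → α .] and [B → β .] — both call for a reduction, and with no lookahead the parser cannot choose between them.

Augment with C' → C and build the canonical LR(0) collection (I0 = CLOSURE({[C' → . C]}), then GOTO on every symbol after a dot until no new states appear). It has 10 states:
  I0: { [C → . E], [C → . f b], [C → . f g], [C' → . C], [E → . E b D], [E → . g] }  — shift
  I1: { [C' → C .] }  — accept
  I2: { [C → E .], [E → E . b D] }  — shift, reduce
  I3: { [C → f . b], [C → f . g] }  — shift
  I4: { [E → g .] }  — reduce
  I5: { [C → f b .] }  — reduce
  I6: { [C → f g .] }  — reduce
  I7: { [C → . E], [C → . f b], [C → . f g], [D → . C], [E → . E b D], [E → . g], [E → E b . D] }  — shift
  I8: { [D → C .] }  — reduce
  I9: { [E → E b D .] }  — reduce

No state contains more than one complete item.

Answer: No reduce-reduce conflicts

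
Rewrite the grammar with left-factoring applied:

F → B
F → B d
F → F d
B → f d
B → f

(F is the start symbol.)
Left-factoring transforms A → αβ₁ | αβ₂ into A → αA' and A' → β₁ | β₂
(α is the longest common prefix among the alternatives). Repeat until
no nonterminal has two alternatives with a common prefix.

Round 1: F has alternatives sharing prefix 'B'. Introduce F': F → B F'
  Add: F' → ε
  Add: F' → d

Round 2: B has alternatives sharing prefix 'f'. Introduce B': B → f B'
  Add: B' → d
  Add: B' → ε

No remaining common prefixes — done.

Resulting grammar:
F → B F'
F' → ε
F' → d
F → F d
B → f B'
B' → d
B' → ε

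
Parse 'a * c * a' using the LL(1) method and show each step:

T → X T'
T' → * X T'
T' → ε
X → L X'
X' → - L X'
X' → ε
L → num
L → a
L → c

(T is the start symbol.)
LL(1) parsing maintains a stack (initially the start symbol over $) and the input. At each step: if the stack top is a terminal, match it against the current input token; if it is a non-terminal N, replace it with the RHS of M[N, lookahead] (the unique production whose predict set contains the lookahead).

Stack is shown with the top on the left.

Stack      Input        Action
------------------------------
T $        a * c * a $  output T → X T'
X T' $     a * c * a $  output X → L X'
L X' T' $  a * c * a $  output L → a
a X' T' $  a * c * a $  match 'a'
X' T' $    * c * a $    output X' → ε
T' $       * c * a $    output T' → * X T'
* X T' $   * c * a $    match '*'
X T' $     c * a $      output X → L X'
L X' T' $  c * a $      output L → c
c X' T' $  c * a $      match 'c'
X' T' $    * a $        output X' → ε
T' $       * a $        output T' → * X T'
* X T' $   * a $        match '*'
X T' $     a $          output X → L X'
L X' T' $  a $          output L → a
a X' T' $  a $          match 'a'
X' T' $    $            output X' → ε
T' $       $            output T' → ε
$          $            accept

The string is accepted.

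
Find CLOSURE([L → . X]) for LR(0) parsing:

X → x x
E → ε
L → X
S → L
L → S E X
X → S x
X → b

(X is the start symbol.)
To compute CLOSURE, for each item [A → α.Bβ] where B is a non-terminal, add [B → .γ] for all productions B → γ; repeat for the newly added items until nothing changes.

Start with: [L → . X]
  [L → . X] has the dot before X: add [X → . x x], [X → . S x], [X → . b]
  [X → . S x] has the dot before S: add [S → . L]
  [S → . L] has the dot before L: add [L → . S E X]
No further items can be added.

CLOSURE = { [L → . S E X], [L → . X], [S → . L], [X → . S x], [X → . b], [X → . x x] }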